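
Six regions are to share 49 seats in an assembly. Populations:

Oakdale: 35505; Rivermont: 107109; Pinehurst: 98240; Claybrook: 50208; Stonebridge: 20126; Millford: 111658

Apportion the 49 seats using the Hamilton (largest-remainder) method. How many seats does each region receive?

The standard divisor is 422846/49 ≈ 8629.51.
Standard quotas: Oakdale 4.1144, Rivermont 12.4119, Pinehurst 11.3842, Claybrook 5.8182, Stonebridge 2.3322, Millford 12.9391.
Lower quotas: Oakdale 4, Rivermont 12, Pinehurst 11, Claybrook 5, Stonebridge 2, Millford 12 (sum 46, leaving 3 seats).
Remainders in descending order: Millford 0.9391, Claybrook 0.8182, Rivermont 0.4119, Pinehurst 0.3842, Stonebridge 0.3322, Oakdale 0.1144.
The surplus seats go to Millford, Claybrook, Rivermont.

Oakdale 4, Rivermont 13, Pinehurst 11, Claybrook 6, Stonebridge 2, Millford 13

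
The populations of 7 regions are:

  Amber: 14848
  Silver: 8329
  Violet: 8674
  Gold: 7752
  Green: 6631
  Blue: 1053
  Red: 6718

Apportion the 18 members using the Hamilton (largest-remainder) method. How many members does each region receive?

Standard divisor: 54005 ÷ 18 ≈ 3000.278.
Standard quotas: Amber 4.9489, Silver 2.7761, Violet 2.8911, Gold 2.5838, Green 2.2101, Blue 0.3510, Red 2.2391.
Lower quotas: Amber 4, Silver 2, Violet 2, Gold 2, Green 2, Blue 0, Red 2 (sum 14, leaving 4 seats).
Remainders in descending order: Amber 0.9489, Violet 0.8911, Silver 0.7761, Gold 0.5838, Blue 0.3510, Red 0.2391, Green 0.2101.
Largest remainders: Amber, Violet, Silver, Gold receive the extra seats.

Amber 5, Silver 3, Violet 3, Gold 3, Green 2, Blue 0, Red 2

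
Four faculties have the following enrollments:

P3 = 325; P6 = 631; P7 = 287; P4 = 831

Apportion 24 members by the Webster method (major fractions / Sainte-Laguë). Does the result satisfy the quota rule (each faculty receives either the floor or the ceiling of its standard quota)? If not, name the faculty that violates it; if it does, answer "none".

Standard quotas: P3 3.761, P6 7.302, P7 3.321, P4 9.616.
Webster allocation: P3 4, P6 7, P7 3, P4 10.
Every allocation lies between the lower and upper quota.

none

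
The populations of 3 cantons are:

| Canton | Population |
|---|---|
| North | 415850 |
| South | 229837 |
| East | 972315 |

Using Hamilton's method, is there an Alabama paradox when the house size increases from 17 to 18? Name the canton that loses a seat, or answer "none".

At 17 seats: North 4, South 3, East 10.
At 18 seats: North 5, South 2, East 11.
South drops from 3 to 2.

South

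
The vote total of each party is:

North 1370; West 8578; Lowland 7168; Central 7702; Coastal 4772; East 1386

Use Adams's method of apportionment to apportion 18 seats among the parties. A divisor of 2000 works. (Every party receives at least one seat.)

With modified divisor 2000: modified quotas North 0.685, West 4.289, Lowland 3.584, Central 3.851, Coastal 2.386, East 0.693.
Rounding up: North 1, West 5, Lowland 4, Central 4, Coastal 3, East 1 (total 18).

North 1; West 5; Lowland 4; Central 4; Coastal 3; East 1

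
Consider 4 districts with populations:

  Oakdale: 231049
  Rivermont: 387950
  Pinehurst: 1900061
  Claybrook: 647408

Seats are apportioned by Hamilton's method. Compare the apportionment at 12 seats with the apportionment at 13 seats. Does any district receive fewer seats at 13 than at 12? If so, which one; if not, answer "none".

Rivermont

At 12 seats: Oakdale 1, Rivermont 2, Pinehurst 7, Claybrook 2.
At 13 seats: Oakdale 1, Rivermont 1, Pinehurst 8, Claybrook 3.
Rivermont drops from 2 to 1.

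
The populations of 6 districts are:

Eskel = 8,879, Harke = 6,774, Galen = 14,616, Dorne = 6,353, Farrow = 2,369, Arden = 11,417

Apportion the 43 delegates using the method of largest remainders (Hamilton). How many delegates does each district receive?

Eskel: 8; Harke: 6; Galen: 12; Dorne: 5; Farrow: 2; Arden: 10

The standard divisor is 50408/43 ≈ 1172.279.
Standard quotas: Eskel 7.5741, Harke 5.7785, Galen 12.4680, Dorne 5.4194, Farrow 2.0208, Arden 9.7391.
Lower quotas: Eskel 7, Harke 5, Galen 12, Dorne 5, Farrow 2, Arden 9 (sum 40, leaving 3 seats).
Remainders in descending order: Harke 0.7785, Arden 0.7391, Eskel 0.5741, Galen 0.4680, Dorne 0.4194, Farrow 0.0208.
The surplus seats go to Harke, Arden, Eskel.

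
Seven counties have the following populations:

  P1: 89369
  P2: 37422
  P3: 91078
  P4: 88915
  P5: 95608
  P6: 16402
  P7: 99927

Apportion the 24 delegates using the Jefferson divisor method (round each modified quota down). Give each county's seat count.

Standard divisor 518721/24 ≈ 21613.375; standard quotas: P1 4.135, P2 1.731, P3 4.214, P4 4.114, P5 4.424, P6 0.759, P7 4.623.
Rounding down gives 4, 1, 4, 4, 4, 0, 4 = 21 seats, so the divisor must be adjusted.
With modified divisor 18500: modified quotas P1 4.831, P2 2.023, P3 4.923, P4 4.806, P5 5.168, P6 0.887, P7 5.401.
Rounding down: P1 4, P2 2, P3 4, P4 4, P5 5, P6 0, P7 5 (total 24).

P1 4; P2 2; P3 4; P4 4; P5 5; P6 0; P7 5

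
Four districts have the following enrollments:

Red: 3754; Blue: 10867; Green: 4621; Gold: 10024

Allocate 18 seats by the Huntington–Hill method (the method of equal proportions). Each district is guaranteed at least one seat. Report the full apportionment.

With divisor 1612: modified quotas Red 2.329, Blue 6.741, Green 2.867, Gold 6.218.
Geometric-mean thresholds: Red √(2·3)=2.449, Blue √(6·7)=6.481, Green √(2·3)=2.449, Gold √(6·7)=6.481.
Each quota rounded against its threshold gives Red 2, Blue 7, Green 3, Gold 6 (total 18).

Red 2, Blue 7, Green 3, Gold 6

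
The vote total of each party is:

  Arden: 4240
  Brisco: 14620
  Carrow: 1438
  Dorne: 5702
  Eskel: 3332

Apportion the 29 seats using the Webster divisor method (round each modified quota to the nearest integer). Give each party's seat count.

Standard divisor 29332/29 ≈ 1011.448; standard quotas: Arden 4.192, Brisco 14.455, Carrow 1.422, Dorne 5.637, Eskel 3.294.
Rounding to the nearest integer gives 4, 14, 1, 6, 3 = 28 seats, so the divisor must be adjusted.
With modified divisor 1000: modified quotas Arden 4.240, Brisco 14.620, Carrow 1.438, Dorne 5.702, Eskel 3.332.
Rounding to the nearest integer: Arden 4, Brisco 15, Carrow 1, Dorne 6, Eskel 3 (total 29).

Arden=4, Brisco=15, Carrow=1, Dorne=6, Eskel=3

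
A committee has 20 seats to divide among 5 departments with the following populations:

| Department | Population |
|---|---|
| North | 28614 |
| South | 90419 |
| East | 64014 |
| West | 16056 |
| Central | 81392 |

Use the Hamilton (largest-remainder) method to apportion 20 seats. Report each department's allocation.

Standard divisor: 280495 ÷ 20 ≈ 14024.75.
Standard quotas: North 2.0403, South 6.4471, East 4.5644, West 1.1448, Central 5.8035.
Lower quotas: North 2, South 6, East 4, West 1, Central 5 (sum 18, leaving 2 seats).
Remainders in descending order: Central 0.8035, East 0.5644, South 0.4471, West 0.1448, North 0.0403.
Largest remainders: Central, East receive the extra seats.

North=2; South=6; East=5; West=1; Central=6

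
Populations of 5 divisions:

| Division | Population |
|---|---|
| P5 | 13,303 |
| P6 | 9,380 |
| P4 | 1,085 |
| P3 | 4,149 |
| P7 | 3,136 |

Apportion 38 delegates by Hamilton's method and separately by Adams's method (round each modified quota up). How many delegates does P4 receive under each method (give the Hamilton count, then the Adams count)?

Hamilton: P5 16, P6 12, P4 1, P3 5, P7 4.
Adams: P5 16, P6 11, P4 2, P3 5, P7 4.
P4 gets 1 under Hamilton and 2 under Adams.

1 and 2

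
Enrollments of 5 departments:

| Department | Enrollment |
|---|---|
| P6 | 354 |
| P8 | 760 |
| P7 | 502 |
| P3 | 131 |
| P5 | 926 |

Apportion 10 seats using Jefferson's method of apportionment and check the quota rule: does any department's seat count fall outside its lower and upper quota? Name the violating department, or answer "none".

none

Standard quotas: P6 1.324, P8 2.843, P7 1.878, P3 0.490, P5 3.464.
Jefferson allocation: P6 1, P8 3, P7 2, P3 0, P5 4.
Every allocation lies between the lower and upper quota.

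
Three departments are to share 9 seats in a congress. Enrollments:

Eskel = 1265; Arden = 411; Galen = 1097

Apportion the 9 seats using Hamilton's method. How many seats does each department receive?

Standard divisor: 2773 ÷ 9 ≈ 308.111.
Standard quotas: Eskel 4.106, Arden 1.334, Galen 3.560.
Lower quotas: Eskel 4, Arden 1, Galen 3 (sum 8, leaving 1 seat).
Remainders in descending order: Galen 0.560, Arden 0.334, Eskel 0.106.
Largest remainder: Galen receives the extra seat.

Eskel=4, Arden=1, Galen=4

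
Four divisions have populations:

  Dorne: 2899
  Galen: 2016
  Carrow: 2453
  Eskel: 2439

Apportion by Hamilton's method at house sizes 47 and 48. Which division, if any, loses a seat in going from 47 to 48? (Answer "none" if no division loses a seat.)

none

At 47 seats: Dorne 14, Galen 9, Carrow 12, Eskel 12.
At 48 seats: Dorne 14, Galen 10, Carrow 12, Eskel 12.
No division's allocation decreased.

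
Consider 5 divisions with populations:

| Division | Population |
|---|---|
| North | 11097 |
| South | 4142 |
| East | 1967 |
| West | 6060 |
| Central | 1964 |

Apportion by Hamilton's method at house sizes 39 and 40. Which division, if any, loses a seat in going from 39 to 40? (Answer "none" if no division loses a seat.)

South

At 39 seats: North 17, South 7, East 3, West 9, Central 3.
At 40 seats: North 18, South 6, East 3, West 10, Central 3.
South drops from 7 to 6.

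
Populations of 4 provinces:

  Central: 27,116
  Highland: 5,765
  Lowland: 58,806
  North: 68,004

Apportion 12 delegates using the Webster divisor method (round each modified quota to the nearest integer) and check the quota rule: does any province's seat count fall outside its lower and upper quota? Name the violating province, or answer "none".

none

Standard quotas: Central 2.038, Highland 0.433, Lowland 4.419, North 5.110.
Webster allocation: Central 2, Highland 0, Lowland 5, North 5.
Every allocation lies between the lower and upper quota.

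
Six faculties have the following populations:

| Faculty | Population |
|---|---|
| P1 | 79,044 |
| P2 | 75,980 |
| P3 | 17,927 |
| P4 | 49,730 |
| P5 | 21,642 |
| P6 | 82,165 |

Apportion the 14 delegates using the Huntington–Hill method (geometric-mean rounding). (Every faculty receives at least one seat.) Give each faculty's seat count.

With divisor 23269: modified quotas P1 3.397, P2 3.265, P3 0.770, P4 2.137, P5 0.930, P6 3.531.
Geometric-mean thresholds: P1 √(3·4)=3.464, P2 √(3·4)=3.464, P3 (min 1), P4 √(2·3)=2.449, P5 (min 1), P6 √(3·4)=3.464.
Each quota rounded against its threshold gives P1 3, P2 3, P3 1, P4 2, P5 1, P6 4 (total 14).

P1 3, P2 3, P3 1, P4 2, P5 1, P6 4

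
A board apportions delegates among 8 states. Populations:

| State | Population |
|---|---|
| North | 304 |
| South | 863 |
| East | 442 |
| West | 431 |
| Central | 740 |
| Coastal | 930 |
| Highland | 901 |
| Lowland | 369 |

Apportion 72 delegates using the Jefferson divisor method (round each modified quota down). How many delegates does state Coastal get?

14

Standard divisor 4980/72 ≈ 69.167; standard quotas: North 4.395, South 12.477, East 6.390, West 6.231, Central 10.699, Coastal 13.446, Highland 13.027, Lowland 5.335.
Rounding down gives 4, 12, 6, 6, 10, 13, 13, 5 = 69 seats, so the divisor must be adjusted.
With modified divisor 65: modified quotas North 4.677, South 13.277, East 6.800, West 6.631, Central 11.385, Coastal 14.308, Highland 13.862, Lowland 5.677.
Rounding down: North 4, South 13, East 6, West 6, Central 11, Coastal 14, Highland 13, Lowland 5 (total 72).
Coastal receives 14.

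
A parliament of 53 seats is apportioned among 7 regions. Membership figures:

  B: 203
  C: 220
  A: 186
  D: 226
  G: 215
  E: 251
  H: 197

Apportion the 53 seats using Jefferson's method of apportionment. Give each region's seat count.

Standard divisor 1498/53 ≈ 28.264; standard quotas: B 7.182, C 7.784, A 6.581, D 7.996, G 7.607, E 8.881, H 6.970.
Rounding down gives 7, 7, 6, 7, 7, 8, 6 = 48 seats, so the divisor must be adjusted.
With modified divisor 26.7: modified quotas B 7.603, C 8.240, A 6.966, D 8.464, G 8.052, E 9.401, H 7.378.
Rounding down: B 7, C 8, A 6, D 8, G 8, E 9, H 7 (total 53).

B 7, C 8, A 6, D 8, G 8, E 9, H 7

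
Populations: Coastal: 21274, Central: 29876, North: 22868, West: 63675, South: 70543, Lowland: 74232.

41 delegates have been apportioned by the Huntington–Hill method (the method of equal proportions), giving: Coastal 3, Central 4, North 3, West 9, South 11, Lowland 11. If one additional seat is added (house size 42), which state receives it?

Priority for the next seat is population ÷ (√(s·(s+1))).
Priorities: Coastal 6141.275, Central 6680.477, North 6601.423, West 6711.934, South 6139.980, Lowland 6461.066.
Highest priority: West.

West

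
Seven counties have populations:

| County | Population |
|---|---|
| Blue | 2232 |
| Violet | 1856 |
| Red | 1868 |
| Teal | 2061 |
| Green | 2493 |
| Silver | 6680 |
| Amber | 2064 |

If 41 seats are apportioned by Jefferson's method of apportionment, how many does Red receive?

4

Standard divisor 19254/41 ≈ 469.61; standard quotas: Blue 4.753, Violet 3.952, Red 3.978, Teal 4.389, Green 5.309, Silver 14.225, Amber 4.395.
Rounding down gives 4, 3, 3, 4, 5, 14, 4 = 37 seats, so the divisor must be adjusted.
With modified divisor 430: modified quotas Blue 5.191, Violet 4.316, Red 4.344, Teal 4.793, Green 5.798, Silver 15.535, Amber 4.800.
Rounding down: Blue 5, Violet 4, Red 4, Teal 4, Green 5, Silver 15, Amber 4 (total 41).
Red receives 4.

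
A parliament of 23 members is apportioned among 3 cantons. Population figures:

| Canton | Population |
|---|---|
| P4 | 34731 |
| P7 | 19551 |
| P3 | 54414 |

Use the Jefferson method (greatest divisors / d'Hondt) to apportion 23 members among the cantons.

P4=7; P7=4; P3=12

Standard divisor 108696/23 ≈ 4725.913; standard quotas: P4 7.349, P7 4.137, P3 11.514.
Rounding down gives 7, 4, 11 = 22 seats, so the divisor must be adjusted.
With modified divisor 4400: modified quotas P4 7.893, P7 4.443, P3 12.367.
Rounding down: P4 7, P7 4, P3 12 (total 23).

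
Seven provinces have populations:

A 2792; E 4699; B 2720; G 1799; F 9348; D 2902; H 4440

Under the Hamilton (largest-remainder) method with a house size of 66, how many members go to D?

The standard divisor is 28700/66 ≈ 434.848.
Standard quotas: A 6.4206, E 10.8061, B 6.2551, G 4.1371, F 21.4971, D 6.6736, H 10.2105.
Lower quotas: A 6, E 10, B 6, G 4, F 21, D 6, H 10 (sum 63, leaving 3 seats).
Remainders in descending order: E 0.8061, D 0.6736, F 0.4971, A 0.4206, B 0.2551, H 0.2105, G 0.1371.
Largest remainders: E, D, F receive the extra seats.
D receives 7.

7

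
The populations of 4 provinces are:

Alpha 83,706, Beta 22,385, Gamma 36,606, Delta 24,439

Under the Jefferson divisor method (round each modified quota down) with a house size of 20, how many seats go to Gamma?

4

Standard divisor 167136/20 ≈ 8356.8; standard quotas: Alpha 10.017, Beta 2.679, Gamma 4.380, Delta 2.924.
Rounding down gives 10, 2, 4, 2 = 18 seats, so the divisor must be adjusted.
With modified divisor 7540: modified quotas Alpha 11.102, Beta 2.969, Gamma 4.855, Delta 3.241.
Rounding down: Alpha 11, Beta 2, Gamma 4, Delta 3 (total 20).
Gamma receives 4.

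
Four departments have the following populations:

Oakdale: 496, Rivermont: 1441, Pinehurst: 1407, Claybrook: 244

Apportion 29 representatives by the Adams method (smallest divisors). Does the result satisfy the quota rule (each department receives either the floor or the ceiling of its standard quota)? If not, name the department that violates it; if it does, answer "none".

none

Standard quotas: Oakdale 4.009, Rivermont 11.647, Pinehurst 11.372, Claybrook 1.972.
Adams allocation: Oakdale 4, Rivermont 12, Pinehurst 11, Claybrook 2.
Every allocation lies between the lower and upper quota.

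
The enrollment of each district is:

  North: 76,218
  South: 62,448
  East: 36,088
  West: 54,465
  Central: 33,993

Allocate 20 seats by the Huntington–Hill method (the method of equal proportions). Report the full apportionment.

With divisor 13897: modified quotas North 5.484, South 4.494, East 2.597, West 3.919, Central 2.446.
Geometric-mean thresholds: North √(5·6)=5.477, South √(4·5)=4.472, East √(2·3)=2.449, West √(3·4)=3.464, Central √(2·3)=2.449.
Each quota rounded against its threshold gives North 6, South 5, East 3, West 4, Central 2 (total 20).

North: 6; South: 5; East: 3; West: 4; Central: 2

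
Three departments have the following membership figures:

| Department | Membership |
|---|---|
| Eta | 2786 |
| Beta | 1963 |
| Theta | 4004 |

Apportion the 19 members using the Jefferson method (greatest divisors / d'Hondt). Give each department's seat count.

Standard divisor 8753/19 ≈ 460.684; standard quotas: Eta 6.048, Beta 4.261, Theta 8.691.
Rounding down gives 6, 4, 8 = 18 seats, so the divisor must be adjusted.
With modified divisor 420: modified quotas Eta 6.633, Beta 4.674, Theta 9.533.
Rounding down: Eta 6, Beta 4, Theta 9 (total 19).

Eta 6; Beta 4; Theta 9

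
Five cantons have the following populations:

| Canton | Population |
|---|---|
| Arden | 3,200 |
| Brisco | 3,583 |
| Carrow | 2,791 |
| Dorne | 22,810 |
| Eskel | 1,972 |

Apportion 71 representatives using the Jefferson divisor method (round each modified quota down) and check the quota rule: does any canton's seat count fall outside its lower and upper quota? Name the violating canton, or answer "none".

Standard quotas: Arden 6.613, Brisco 7.405, Carrow 5.768, Dorne 47.139, Eskel 4.075.
Jefferson allocation: Arden 6, Brisco 7, Carrow 5, Dorne 49, Eskel 4.
Dorne has quota 47.139 (lower 47, upper 48) but receives 49 — outside the quota interval.

Dorne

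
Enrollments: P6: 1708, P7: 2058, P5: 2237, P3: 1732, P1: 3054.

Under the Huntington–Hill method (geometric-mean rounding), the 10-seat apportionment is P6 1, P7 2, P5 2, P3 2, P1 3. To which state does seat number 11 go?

P6

Priority for the next seat is population ÷ (√(s·(s+1))).
Priorities: P6 1207.738, P7 840.175, P5 913.251, P3 707.086, P1 881.614.
Highest priority: P6.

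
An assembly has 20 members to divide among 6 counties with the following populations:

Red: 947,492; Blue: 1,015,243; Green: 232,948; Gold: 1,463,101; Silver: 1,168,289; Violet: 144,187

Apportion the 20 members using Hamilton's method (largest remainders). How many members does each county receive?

Red 4, Blue 4, Green 1, Gold 6, Silver 5, Violet 0

Standard divisor: 4971260 ÷ 20 = 248563.
Standard quotas: Red 3.8119, Blue 4.0844, Green 0.9372, Gold 5.8862, Silver 4.7002, Violet 0.5801.
Lower quotas: Red 3, Blue 4, Green 0, Gold 5, Silver 4, Violet 0 (sum 16, leaving 4 seats).
Remainders in descending order: Green 0.9372, Gold 0.8862, Red 0.8119, Silver 0.7002, Violet 0.5801, Blue 0.0844.
The surplus seats go to Green, Gold, Red, Silver.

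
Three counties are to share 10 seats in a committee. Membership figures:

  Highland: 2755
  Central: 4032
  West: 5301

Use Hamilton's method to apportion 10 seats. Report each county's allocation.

Total 12088; standard divisor 12088/10 ≈ 1208.8.
Standard quotas: Highland 2.2791, Central 3.3355, West 4.3853.
Lower quotas: Highland 2, Central 3, West 4 (sum 9, leaving 1 seat).
Remainders in descending order: West 0.3853, Central 0.3355, Highland 0.2791.
Largest remainder: West receives the extra seat.

Highland 2, Central 3, West 5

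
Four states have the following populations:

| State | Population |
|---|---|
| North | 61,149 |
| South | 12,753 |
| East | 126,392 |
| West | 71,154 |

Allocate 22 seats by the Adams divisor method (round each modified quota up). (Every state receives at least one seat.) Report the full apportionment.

North=5, South=1, East=10, West=6

Standard divisor 271448/22 ≈ 12338.545; standard quotas: North 4.956, South 1.034, East 10.244, West 5.767.
Rounding up gives 5, 2, 11, 6 = 24 seats, so the divisor must be adjusted.
With modified divisor 13400: modified quotas North 4.563, South 0.952, East 9.432, West 5.310.
Rounding up: North 5, South 1, East 10, West 6 (total 22).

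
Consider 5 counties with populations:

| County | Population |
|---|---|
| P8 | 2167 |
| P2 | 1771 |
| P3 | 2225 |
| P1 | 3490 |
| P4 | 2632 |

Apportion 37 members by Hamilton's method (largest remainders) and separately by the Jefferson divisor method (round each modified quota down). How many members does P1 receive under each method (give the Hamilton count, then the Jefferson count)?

10 and 11

Hamilton: P8 7, P2 5, P3 7, P1 10, P4 8.
Jefferson: P8 6, P2 5, P3 7, P1 11, P4 8.
P1 gets 10 under Hamilton and 11 under Jefferson.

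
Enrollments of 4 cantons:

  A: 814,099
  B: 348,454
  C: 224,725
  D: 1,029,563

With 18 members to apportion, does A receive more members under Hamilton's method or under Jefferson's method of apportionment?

Jefferson

Hamilton: A 6, B 2, C 2, D 8.
Jefferson: A 7, B 2, C 1, D 8.
A gets 6 under Hamilton and 7 under Jefferson.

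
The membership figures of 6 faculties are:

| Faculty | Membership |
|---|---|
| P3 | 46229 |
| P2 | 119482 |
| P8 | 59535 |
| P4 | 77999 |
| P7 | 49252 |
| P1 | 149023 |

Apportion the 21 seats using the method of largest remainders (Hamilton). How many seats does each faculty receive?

P3 2, P2 5, P8 3, P4 3, P7 2, P1 6

The standard divisor is 501520/21 ≈ 23881.905.
Standard quotas: P3 1.9357, P2 5.0030, P8 2.4929, P4 3.2660, P7 2.0623, P1 6.2400.
Lower quotas: P3 1, P2 5, P8 2, P4 3, P7 2, P1 6 (sum 19, leaving 2 seats).
Remainders in descending order: P3 0.9357, P8 0.4929, P4 0.2660, P1 0.2400, P7 0.0623, P2 0.0030.
Largest remainders: P3, P8 receive the extra seats.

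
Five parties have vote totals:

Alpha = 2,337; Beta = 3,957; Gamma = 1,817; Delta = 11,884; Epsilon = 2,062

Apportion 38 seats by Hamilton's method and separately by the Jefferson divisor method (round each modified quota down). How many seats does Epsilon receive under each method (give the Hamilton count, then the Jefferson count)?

Hamilton: Alpha 4, Beta 7, Gamma 3, Delta 20, Epsilon 4.
Jefferson: Alpha 4, Beta 7, Gamma 3, Delta 21, Epsilon 3.
Epsilon gets 4 under Hamilton and 3 under Jefferson.

4 and 3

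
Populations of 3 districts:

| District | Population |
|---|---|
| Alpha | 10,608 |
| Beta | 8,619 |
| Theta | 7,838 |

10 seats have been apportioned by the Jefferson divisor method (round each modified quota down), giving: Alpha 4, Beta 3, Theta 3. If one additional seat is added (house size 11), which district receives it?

Beta

Priority for the next seat is population ÷ (current seats + 1).
Priorities: Alpha 2121.600, Beta 2154.750, Theta 1959.500.
Highest priority: Beta.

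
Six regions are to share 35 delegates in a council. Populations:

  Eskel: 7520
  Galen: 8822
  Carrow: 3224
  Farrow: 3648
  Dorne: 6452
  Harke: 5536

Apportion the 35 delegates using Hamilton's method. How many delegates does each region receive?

The standard divisor is 35202/35 ≈ 1005.771.
Standard quotas: Eskel 7.4768, Galen 8.7714, Carrow 3.2055, Farrow 3.6271, Dorne 6.4150, Harke 5.5042.
Lower quotas: Eskel 7, Galen 8, Carrow 3, Farrow 3, Dorne 6, Harke 5 (sum 32, leaving 3 seats).
Remainders in descending order: Galen 0.7714, Farrow 0.6271, Harke 0.5042, Eskel 0.4768, Dorne 0.4150, Carrow 0.2055.
The surplus seats go to Galen, Farrow, Harke.

Eskel 7, Galen 9, Carrow 3, Farrow 4, Dorne 6, Harke 6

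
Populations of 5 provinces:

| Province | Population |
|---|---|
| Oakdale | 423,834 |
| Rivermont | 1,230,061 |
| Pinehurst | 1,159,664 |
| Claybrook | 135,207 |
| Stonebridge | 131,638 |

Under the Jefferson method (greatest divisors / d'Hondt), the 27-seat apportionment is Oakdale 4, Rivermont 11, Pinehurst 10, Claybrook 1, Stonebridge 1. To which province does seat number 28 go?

Priority for the next seat is population ÷ (current seats + 1).
Priorities: Oakdale 84766.800, Rivermont 102505.083, Pinehurst 105424.000, Claybrook 67603.500, Stonebridge 65819.000.
Highest priority: Pinehurst.

Pinehurst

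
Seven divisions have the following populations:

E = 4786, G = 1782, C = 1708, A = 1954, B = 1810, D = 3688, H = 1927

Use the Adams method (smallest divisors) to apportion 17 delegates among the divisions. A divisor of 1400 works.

With modified divisor 1400: modified quotas E 3.419, G 1.273, C 1.220, A 1.396, B 1.293, D 2.634, H 1.376.
Rounding up: E 4, G 2, C 2, A 2, B 2, D 3, H 2 (total 17).

E: 4; G: 2; C: 2; A: 2; B: 2; D: 3; H: 2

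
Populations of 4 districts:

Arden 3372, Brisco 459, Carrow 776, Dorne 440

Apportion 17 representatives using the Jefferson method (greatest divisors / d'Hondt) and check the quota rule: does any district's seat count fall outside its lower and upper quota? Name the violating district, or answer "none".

Standard quotas: Arden 11.358, Brisco 1.546, Carrow 2.614, Dorne 1.482.
Jefferson allocation: Arden 13, Brisco 1, Carrow 2, Dorne 1.
Arden has quota 11.358 (lower 11, upper 12) but receives 13 — outside the quota interval.

Arden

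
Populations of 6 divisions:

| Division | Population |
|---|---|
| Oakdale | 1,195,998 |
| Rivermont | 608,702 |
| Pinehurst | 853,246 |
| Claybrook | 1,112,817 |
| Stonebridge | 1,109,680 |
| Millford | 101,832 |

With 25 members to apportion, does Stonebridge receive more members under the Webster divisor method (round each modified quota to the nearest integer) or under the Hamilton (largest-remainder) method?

Webster: Oakdale 6, Rivermont 3, Pinehurst 4, Claybrook 6, Stonebridge 5, Millford 1.
Hamilton: Oakdale 6, Rivermont 3, Pinehurst 4, Claybrook 6, Stonebridge 6, Millford 0.
Stonebridge gets 5 under Webster and 6 under Hamilton.

Hamilton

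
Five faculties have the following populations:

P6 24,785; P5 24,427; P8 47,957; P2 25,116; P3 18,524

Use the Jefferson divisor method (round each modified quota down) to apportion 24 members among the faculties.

P6 4; P5 4; P8 9; P2 4; P3 3

Standard divisor 140809/24 ≈ 5867.042; standard quotas: P6 4.224, P5 4.163, P8 8.174, P2 4.281, P3 3.157.
Rounding down gives 4, 4, 8, 4, 3 = 23 seats, so the divisor must be adjusted.
With modified divisor 5200: modified quotas P6 4.766, P5 4.697, P8 9.223, P2 4.830, P3 3.562.
Rounding down: P6 4, P5 4, P8 9, P2 4, P3 3 (total 24).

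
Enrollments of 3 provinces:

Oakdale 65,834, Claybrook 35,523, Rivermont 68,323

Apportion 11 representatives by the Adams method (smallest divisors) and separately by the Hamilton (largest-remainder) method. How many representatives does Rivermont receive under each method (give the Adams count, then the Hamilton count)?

Adams: Oakdale 4, Claybrook 3, Rivermont 4.
Hamilton: Oakdale 4, Claybrook 2, Rivermont 5.
Rivermont gets 4 under Adams and 5 under Hamilton.

4 and 5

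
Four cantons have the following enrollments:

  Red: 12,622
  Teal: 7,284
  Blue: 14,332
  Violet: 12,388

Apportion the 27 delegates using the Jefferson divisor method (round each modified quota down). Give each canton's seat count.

Red: 7, Teal: 4, Blue: 9, Violet: 7

Standard divisor 46626/27 ≈ 1726.889; standard quotas: Red 7.309, Teal 4.218, Blue 8.299, Violet 7.174.
Rounding down gives 7, 4, 8, 7 = 26 seats, so the divisor must be adjusted.
With modified divisor 1585: modified quotas Red 7.963, Teal 4.596, Blue 9.042, Violet 7.816.
Rounding down: Red 7, Teal 4, Blue 9, Violet 7 (total 27).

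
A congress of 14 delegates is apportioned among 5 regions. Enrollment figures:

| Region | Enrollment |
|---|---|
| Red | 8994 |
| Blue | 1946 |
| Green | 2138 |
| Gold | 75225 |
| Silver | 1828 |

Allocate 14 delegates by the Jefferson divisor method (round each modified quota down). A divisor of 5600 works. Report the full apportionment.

With modified divisor 5600: modified quotas Red 1.606, Blue 0.347, Green 0.382, Gold 13.433, Silver 0.326.
Rounding down: Red 1, Blue 0, Green 0, Gold 13, Silver 0 (total 14).

Red=1, Blue=0, Green=0, Gold=13, Silver=0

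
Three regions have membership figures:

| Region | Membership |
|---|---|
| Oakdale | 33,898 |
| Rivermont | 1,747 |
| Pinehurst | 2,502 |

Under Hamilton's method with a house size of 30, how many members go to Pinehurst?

2

Standard divisor: 38147 ÷ 30 ≈ 1271.567.
Standard quotas: Oakdale 26.6585, Rivermont 1.3739, Pinehurst 1.9677.
Lower quotas: Oakdale 26, Rivermont 1, Pinehurst 1 (sum 28, leaving 2 seats).
Remainders in descending order: Pinehurst 0.9677, Oakdale 0.6585, Rivermont 0.3739.
Largest remainders: Pinehurst, Oakdale receive the extra seats.
Pinehurst receives 2.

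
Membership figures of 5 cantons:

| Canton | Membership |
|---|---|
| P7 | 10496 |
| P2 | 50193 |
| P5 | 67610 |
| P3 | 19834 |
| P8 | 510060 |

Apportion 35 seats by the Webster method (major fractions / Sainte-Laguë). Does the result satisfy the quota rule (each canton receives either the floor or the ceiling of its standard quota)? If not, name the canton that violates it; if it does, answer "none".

Standard quotas: P7 0.558, P2 2.669, P5 3.595, P3 1.055, P8 27.123.
Webster allocation: P7 1, P2 3, P5 4, P3 1, P8 26.
P8 has quota 27.123 (lower 27, upper 28) but receives 26 — outside the quota interval.

P8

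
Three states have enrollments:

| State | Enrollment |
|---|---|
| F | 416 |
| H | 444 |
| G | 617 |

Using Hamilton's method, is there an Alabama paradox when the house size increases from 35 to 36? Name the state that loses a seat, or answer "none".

none

At 35 seats: F 10, H 10, G 15.
At 36 seats: F 10, H 11, G 15.
No state's allocation decreased.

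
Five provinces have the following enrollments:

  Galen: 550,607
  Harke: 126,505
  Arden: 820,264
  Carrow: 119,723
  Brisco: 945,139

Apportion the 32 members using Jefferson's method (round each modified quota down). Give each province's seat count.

Standard divisor 2562238/32 ≈ 80069.938; standard quotas: Galen 6.877, Harke 1.580, Arden 10.244, Carrow 1.495, Brisco 11.804.
Rounding down gives 6, 1, 10, 1, 11 = 29 seats, so the divisor must be adjusted.
With modified divisor 73600: modified quotas Galen 7.481, Harke 1.719, Arden 11.145, Carrow 1.627, Brisco 12.842.
Rounding down: Galen 7, Harke 1, Arden 11, Carrow 1, Brisco 12 (total 32).

Galen 7, Harke 1, Arden 11, Carrow 1, Brisco 12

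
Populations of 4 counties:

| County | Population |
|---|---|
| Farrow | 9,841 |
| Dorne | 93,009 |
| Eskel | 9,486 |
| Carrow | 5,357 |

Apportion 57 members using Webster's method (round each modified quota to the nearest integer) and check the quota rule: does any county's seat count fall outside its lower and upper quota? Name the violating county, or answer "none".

Standard quotas: Farrow 4.766, Dorne 45.045, Eskel 4.594, Carrow 2.594.
Webster allocation: Farrow 5, Dorne 44, Eskel 5, Carrow 3.
Dorne has quota 45.045 (lower 45, upper 46) but receives 44 — outside the quota interval.

Dorne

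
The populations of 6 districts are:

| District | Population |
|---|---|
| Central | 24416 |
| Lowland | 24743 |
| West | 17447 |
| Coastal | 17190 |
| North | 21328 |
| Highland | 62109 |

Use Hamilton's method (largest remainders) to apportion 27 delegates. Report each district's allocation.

Standard divisor: 167233 ÷ 27 ≈ 6193.815.
Standard quotas: Central 3.9420, Lowland 3.9948, West 2.8168, Coastal 2.7753, North 3.4434, Highland 10.0276.
Lower quotas: Central 3, Lowland 3, West 2, Coastal 2, North 3, Highland 10 (sum 23, leaving 4 seats).
Remainders in descending order: Lowland 0.9948, Central 0.9420, West 0.8168, Coastal 0.7753, North 0.4434, Highland 0.0276.
The surplus seats go to Lowland, Central, West, Coastal.

Central: 4, Lowland: 4, West: 3, Coastal: 3, North: 3, Highland: 10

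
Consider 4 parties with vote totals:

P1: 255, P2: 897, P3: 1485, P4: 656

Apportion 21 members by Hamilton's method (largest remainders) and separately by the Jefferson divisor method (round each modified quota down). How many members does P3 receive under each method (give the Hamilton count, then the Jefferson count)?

Hamilton: P1 2, P2 6, P3 9, P4 4.
Jefferson: P1 1, P2 6, P3 10, P4 4.
P3 gets 9 under Hamilton and 10 under Jefferson.

9 and 10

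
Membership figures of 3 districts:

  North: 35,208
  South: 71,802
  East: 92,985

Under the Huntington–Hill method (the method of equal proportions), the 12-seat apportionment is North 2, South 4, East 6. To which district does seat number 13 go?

South

Priority for the next seat is population ÷ (√(s·(s+1))).
Priorities: North 14373.606, South 16055.415, East 14347.897.
Highest priority: South.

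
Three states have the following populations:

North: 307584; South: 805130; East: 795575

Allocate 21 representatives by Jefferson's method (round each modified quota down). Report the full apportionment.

North 3; South 9; East 9

Standard divisor 1908289/21 ≈ 90870.905; standard quotas: North 3.385, South 8.860, East 8.755.
Rounding down gives 3, 8, 8 = 19 seats, so the divisor must be adjusted.
With modified divisor 84500: modified quotas North 3.640, South 9.528, East 9.415.
Rounding down: North 3, South 9, East 9 (total 21).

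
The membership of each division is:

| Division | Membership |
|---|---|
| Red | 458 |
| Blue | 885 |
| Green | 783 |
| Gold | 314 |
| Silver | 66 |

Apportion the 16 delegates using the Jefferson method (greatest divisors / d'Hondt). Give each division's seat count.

Red 3; Blue 6; Green 5; Gold 2; Silver 0

Standard divisor 2506/16 ≈ 156.625; standard quotas: Red 2.924, Blue 5.650, Green 4.999, Gold 2.005, Silver 0.421.
Rounding down gives 2, 5, 4, 2, 0 = 13 seats, so the divisor must be adjusted.
With modified divisor 140: modified quotas Red 3.271, Blue 6.321, Green 5.593, Gold 2.243, Silver 0.471.
Rounding down: Red 3, Blue 6, Green 5, Gold 2, Silver 0 (total 16).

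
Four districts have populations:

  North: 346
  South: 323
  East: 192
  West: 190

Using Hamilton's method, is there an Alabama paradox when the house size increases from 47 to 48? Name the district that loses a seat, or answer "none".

At 47 seats: North 15, South 14, East 9, West 9.
At 48 seats: North 16, South 15, East 9, West 8.
West drops from 9 to 8.

West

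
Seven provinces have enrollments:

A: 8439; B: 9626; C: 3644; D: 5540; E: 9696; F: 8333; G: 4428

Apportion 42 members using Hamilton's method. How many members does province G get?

Standard divisor: 49706 ÷ 42 ≈ 1183.476.
Standard quotas: A 7.1307, B 8.1337, C 3.0791, D 4.6811, E 8.1928, F 7.0411, G 3.7415.
Lower quotas: A 7, B 8, C 3, D 4, E 8, F 7, G 3 (sum 40, leaving 2 seats).
Remainders in descending order: G 0.7415, D 0.6811, E 0.1928, B 0.1337, A 0.1307, C 0.0791, F 0.0411.
The surplus seats go to G, D.
G receives 4.

4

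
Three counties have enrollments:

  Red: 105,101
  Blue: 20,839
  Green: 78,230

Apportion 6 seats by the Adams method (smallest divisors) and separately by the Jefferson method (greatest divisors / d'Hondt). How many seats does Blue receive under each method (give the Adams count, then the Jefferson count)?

1 and 0

Adams: Red 3, Blue 1, Green 2.
Jefferson: Red 4, Blue 0, Green 2.
Blue gets 1 under Adams and 0 under Jefferson.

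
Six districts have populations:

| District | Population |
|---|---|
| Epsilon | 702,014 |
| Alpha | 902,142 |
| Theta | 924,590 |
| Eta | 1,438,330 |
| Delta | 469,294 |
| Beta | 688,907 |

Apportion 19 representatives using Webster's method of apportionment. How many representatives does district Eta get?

5

Standard divisor 5125277/19 ≈ 269751.421; standard quotas: Epsilon 2.602, Alpha 3.344, Theta 3.428, Eta 5.332, Delta 1.740, Beta 2.554.
Rounding to the nearest integer gives Epsilon 3, Alpha 3, Theta 3, Eta 5, Delta 2, Beta 3 — total 19, matching the house size, so no adjustment is needed.
Eta receives 5.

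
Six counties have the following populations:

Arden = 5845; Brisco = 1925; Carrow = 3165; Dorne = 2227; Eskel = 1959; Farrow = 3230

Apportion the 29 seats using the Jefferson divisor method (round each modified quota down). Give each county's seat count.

Standard divisor 18351/29 ≈ 632.793; standard quotas: Arden 9.237, Brisco 3.042, Carrow 5.002, Dorne 3.519, Eskel 3.096, Farrow 5.104.
Rounding down gives 9, 3, 5, 3, 3, 5 = 28 seats, so the divisor must be adjusted.
With modified divisor 570: modified quotas Arden 10.254, Brisco 3.377, Carrow 5.553, Dorne 3.907, Eskel 3.437, Farrow 5.667.
Rounding down: Arden 10, Brisco 3, Carrow 5, Dorne 3, Eskel 3, Farrow 5 (total 29).

Arden 10; Brisco 3; Carrow 5; Dorne 3; Eskel 3; Farrow 5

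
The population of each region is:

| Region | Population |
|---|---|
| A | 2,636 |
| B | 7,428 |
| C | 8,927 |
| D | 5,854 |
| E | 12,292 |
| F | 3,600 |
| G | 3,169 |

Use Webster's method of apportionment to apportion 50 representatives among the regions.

A: 3, B: 8, C: 10, D: 7, E: 14, F: 4, G: 4

Standard divisor 43906/50 ≈ 878.12; standard quotas: A 3.002, B 8.459, C 10.166, D 6.667, E 13.998, F 4.100, G 3.609.
Rounding to the nearest integer gives A 3, B 8, C 10, D 7, E 14, F 4, G 4 — total 50, matching the house size, so no adjustment is needed.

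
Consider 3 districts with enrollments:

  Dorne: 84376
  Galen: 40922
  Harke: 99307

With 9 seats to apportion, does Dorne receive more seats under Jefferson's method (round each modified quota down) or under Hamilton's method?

Jefferson

Jefferson: Dorne 4, Galen 1, Harke 4.
Hamilton: Dorne 3, Galen 2, Harke 4.
Dorne gets 4 under Jefferson and 3 under Hamilton.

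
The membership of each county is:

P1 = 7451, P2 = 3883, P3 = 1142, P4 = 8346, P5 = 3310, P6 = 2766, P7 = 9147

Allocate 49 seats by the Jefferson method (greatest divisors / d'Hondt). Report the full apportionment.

P1 10, P2 5, P3 1, P4 12, P5 4, P6 4, P7 13

Standard divisor 36045/49 ≈ 735.612; standard quotas: P1 10.129, P2 5.279, P3 1.552, P4 11.346, P5 4.500, P6 3.760, P7 12.435.
Rounding down gives 10, 5, 1, 11, 4, 3, 12 = 46 seats, so the divisor must be adjusted.
With modified divisor 680: modified quotas P1 10.957, P2 5.710, P3 1.679, P4 12.274, P5 4.868, P6 4.068, P7 13.451.
Rounding down: P1 10, P2 5, P3 1, P4 12, P5 4, P6 4, P7 13 (total 49).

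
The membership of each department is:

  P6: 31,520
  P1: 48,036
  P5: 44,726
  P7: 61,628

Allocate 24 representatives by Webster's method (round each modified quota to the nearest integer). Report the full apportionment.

P6 4, P1 6, P5 6, P7 8

Standard divisor 185910/24 ≈ 7746.25; standard quotas: P6 4.069, P1 6.201, P5 5.774, P7 7.956.
Rounding to the nearest integer gives P6 4, P1 6, P5 6, P7 8 — total 24, matching the house size, so no adjustment is needed.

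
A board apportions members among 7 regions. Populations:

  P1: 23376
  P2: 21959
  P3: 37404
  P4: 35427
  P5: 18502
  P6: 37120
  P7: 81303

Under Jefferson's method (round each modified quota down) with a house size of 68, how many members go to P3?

Standard divisor 255091/68 ≈ 3751.338; standard quotas: P1 6.231, P2 5.854, P3 9.971, P4 9.444, P5 4.932, P6 9.895, P7 21.673.
Rounding down gives 6, 5, 9, 9, 4, 9, 21 = 63 seats, so the divisor must be adjusted.
With modified divisor 3600: modified quotas P1 6.493, P2 6.100, P3 10.390, P4 9.841, P5 5.139, P6 10.311, P7 22.584.
Rounding down: P1 6, P2 6, P3 10, P4 9, P5 5, P6 10, P7 22 (total 68).
P3 receives 10.

10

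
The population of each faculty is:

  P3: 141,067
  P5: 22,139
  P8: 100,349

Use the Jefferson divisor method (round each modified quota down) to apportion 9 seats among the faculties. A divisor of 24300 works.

P3=5, P5=0, P8=4

With modified divisor 24300: modified quotas P3 5.805, P5 0.911, P8 4.130.
Rounding down: P3 5, P5 0, P8 4 (total 9).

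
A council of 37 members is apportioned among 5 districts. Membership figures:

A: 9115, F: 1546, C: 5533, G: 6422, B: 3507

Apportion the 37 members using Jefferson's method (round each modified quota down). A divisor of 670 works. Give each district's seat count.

With modified divisor 670: modified quotas A 13.604, F 2.307, C 8.258, G 9.585, B 5.234.
Rounding down: A 13, F 2, C 8, G 9, B 5 (total 37).

A: 13, F: 2, C: 8, G: 9, B: 5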